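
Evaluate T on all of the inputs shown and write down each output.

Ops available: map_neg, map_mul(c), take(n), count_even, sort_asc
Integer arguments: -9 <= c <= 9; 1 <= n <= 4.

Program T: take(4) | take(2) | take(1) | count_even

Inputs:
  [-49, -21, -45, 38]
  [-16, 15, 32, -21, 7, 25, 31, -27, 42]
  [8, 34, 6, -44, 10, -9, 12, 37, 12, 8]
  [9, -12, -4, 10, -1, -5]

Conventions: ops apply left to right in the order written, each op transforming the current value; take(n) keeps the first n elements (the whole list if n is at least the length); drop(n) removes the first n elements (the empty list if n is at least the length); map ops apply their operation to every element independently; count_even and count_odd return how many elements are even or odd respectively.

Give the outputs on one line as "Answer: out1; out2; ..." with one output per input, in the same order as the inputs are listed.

Execution, op by op:
  [-49, -21, -45, 38] -> [-49, -21, -45, 38] -> [-49, -21] -> [-49] -> 0
  [-16, 15, 32, -21, 7, 25, 31, -27, 42] -> [-16, 15, 32, -21] -> [-16, 15] -> [-16] -> 1
  [8, 34, 6, -44, 10, -9, 12, 37, 12, 8] -> [8, 34, 6, -44] -> [8, 34] -> [8] -> 1
  [9, -12, -4, 10, -1, -5] -> [9, -12, -4, 10] -> [9, -12] -> [9] -> 0

0; 1; 1; 0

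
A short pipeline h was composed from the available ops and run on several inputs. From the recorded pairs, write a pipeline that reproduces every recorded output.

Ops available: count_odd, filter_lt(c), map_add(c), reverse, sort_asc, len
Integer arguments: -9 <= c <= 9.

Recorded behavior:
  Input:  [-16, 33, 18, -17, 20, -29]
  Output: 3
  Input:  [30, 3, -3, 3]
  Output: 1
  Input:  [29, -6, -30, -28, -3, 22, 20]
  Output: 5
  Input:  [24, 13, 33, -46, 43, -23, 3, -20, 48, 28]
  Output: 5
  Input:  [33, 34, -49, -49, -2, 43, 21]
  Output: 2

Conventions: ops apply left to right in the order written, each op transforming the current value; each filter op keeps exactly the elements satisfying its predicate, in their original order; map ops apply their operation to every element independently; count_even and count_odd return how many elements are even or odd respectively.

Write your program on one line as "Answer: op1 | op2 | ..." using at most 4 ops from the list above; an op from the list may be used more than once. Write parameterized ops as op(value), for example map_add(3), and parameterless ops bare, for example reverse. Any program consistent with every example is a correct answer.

map_add(-7) | sort_asc | count_odd

Check, running the answer program on each example:
  [-16, 33, 18, -17, 20, -29] -> [-23, 26, 11, -24, 13, -36] -> [-36, -24, -23, 11, 13, 26] -> 3
  [30, 3, -3, 3] -> [23, -4, -10, -4] -> [-10, -4, -4, 23] -> 1
  [29, -6, -30, -28, -3, 22, 20] -> [22, -13, -37, -35, -10, 15, 13] -> [-37, -35, -13, -10, 13, 15, 22] -> 5
  [24, 13, 33, -46, 43, -23, 3, -20, 48, 28] -> [17, 6, 26, -53, 36, -30, -4, -27, 41, 21] -> [-53, -30, -27, -4, 6, 17, 21, 26, 36, 41] -> 5
  [33, 34, -49, -49, -2, 43, 21] -> [26, 27, -56, -56, -9, 36, 14] -> [-56, -56, -9, 14, 26, 27, 36] -> 2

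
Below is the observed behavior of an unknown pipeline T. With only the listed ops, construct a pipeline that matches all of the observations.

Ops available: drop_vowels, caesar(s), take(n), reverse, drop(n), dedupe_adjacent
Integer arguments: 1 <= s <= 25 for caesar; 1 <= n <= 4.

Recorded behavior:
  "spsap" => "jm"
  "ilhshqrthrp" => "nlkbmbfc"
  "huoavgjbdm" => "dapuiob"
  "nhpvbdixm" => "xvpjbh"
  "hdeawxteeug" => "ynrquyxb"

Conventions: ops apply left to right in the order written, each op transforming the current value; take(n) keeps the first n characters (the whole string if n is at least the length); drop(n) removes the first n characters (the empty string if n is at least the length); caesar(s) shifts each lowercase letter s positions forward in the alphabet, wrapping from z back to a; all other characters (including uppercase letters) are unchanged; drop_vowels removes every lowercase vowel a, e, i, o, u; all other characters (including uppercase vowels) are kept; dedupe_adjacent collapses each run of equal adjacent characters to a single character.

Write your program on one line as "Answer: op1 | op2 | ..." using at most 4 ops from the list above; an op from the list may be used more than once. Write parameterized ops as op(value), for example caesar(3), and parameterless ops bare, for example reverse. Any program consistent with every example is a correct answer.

reverse | caesar(20) | drop(1) | drop(2)

Check, running the answer program on each example:
  "spsap" -> "pasps" -> "jumjm" -> "umjm" -> "jm"
  "ilhshqrthrp" -> "prhtrqhshli" -> "jlbnlkbmbfc" -> "lbnlkbmbfc" -> "nlkbmbfc"
  "huoavgjbdm" -> "mdbjgvaouh" -> "gxvdapuiob" -> "xvdapuiob" -> "dapuiob"
  "nhpvbdixm" -> "mxidbvphn" -> "grcxvpjbh" -> "rcxvpjbh" -> "xvpjbh"
  "hdeawxteeug" -> "gueetxwaedh" -> "aoyynrquyxb" -> "oyynrquyxb" -> "ynrquyxb"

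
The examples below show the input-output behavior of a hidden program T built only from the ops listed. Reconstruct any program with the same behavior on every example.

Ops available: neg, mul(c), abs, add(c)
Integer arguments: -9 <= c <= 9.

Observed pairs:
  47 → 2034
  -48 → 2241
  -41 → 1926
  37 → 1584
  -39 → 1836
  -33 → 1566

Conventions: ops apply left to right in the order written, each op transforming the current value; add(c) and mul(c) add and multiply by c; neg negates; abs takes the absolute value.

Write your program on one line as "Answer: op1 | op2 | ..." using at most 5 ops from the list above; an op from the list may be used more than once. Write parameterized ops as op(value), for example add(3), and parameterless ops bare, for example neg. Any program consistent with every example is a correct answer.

mul(5) | add(-9) | mul(9) | abs

Check, running the answer program on each example:
  47 -> 235 -> 226 -> 2034 -> 2034
  -48 -> -240 -> -249 -> -2241 -> 2241
  -41 -> -205 -> -214 -> -1926 -> 1926
  37 -> 185 -> 176 -> 1584 -> 1584
  -39 -> -195 -> -204 -> -1836 -> 1836
  -33 -> -165 -> -174 -> -1566 -> 1566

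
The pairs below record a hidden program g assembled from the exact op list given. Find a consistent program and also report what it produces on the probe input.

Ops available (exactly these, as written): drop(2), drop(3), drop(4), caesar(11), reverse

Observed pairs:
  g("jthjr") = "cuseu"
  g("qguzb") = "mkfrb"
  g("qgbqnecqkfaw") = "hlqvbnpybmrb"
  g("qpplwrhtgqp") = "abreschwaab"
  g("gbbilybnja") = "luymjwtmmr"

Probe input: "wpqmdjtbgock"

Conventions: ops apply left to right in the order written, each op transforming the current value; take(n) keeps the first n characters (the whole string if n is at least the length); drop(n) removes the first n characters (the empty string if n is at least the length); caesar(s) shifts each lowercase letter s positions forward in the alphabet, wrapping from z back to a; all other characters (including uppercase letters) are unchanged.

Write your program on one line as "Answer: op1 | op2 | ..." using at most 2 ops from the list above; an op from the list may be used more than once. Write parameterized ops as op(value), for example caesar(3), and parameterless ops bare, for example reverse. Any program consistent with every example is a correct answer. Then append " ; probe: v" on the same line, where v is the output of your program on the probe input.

reverse | caesar(11) ; probe: "vnzrmeuoxbah"

Check, running the answer program on each example:
  "jthjr" -> "rjhtj" -> "cuseu"
  "qguzb" -> "bzugq" -> "mkfrb"
  "qgbqnecqkfaw" -> "wafkqcenqbgq" -> "hlqvbnpybmrb"
  "qpplwrhtgqp" -> "pqgthrwlppq" -> "abreschwaab"
  "gbbilybnja" -> "ajnbylibbg" -> "luymjwtmmr"
  probe: "wpqmdjtbgock" -> "kcogbtjdmqpw" -> "vnzrmeuoxbah"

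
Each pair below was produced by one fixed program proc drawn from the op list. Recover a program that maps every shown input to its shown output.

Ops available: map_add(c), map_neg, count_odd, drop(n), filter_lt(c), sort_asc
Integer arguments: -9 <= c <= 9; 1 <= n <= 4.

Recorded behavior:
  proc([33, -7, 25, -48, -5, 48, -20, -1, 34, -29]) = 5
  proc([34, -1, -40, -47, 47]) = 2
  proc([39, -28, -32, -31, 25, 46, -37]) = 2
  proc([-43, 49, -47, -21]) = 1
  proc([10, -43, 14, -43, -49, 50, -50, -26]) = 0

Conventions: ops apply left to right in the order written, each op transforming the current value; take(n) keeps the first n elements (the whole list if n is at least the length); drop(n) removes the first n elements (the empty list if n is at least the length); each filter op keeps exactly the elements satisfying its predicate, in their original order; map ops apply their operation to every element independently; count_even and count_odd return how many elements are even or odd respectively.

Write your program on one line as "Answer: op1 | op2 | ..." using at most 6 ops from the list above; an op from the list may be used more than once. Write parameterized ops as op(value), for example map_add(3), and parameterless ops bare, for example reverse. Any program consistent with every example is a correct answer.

map_neg | filter_lt(9) | sort_asc | map_add(8) | map_neg | count_odd

Check, running the answer program on each example:
  [33, -7, 25, -48, -5, 48, -20, -1, 34, -29] -> [-33, 7, -25, 48, 5, -48, 20, 1, -34, 29] -> [-33, 7, -25, 5, -48, 1, -34] -> [-48, -34, -33, -25, 1, 5, 7] -> [-40, -26, -25, -17, 9, 13, 15] -> [40, 26, 25, 17, -9, -13, -15] -> 5
  [34, -1, -40, -47, 47] -> [-34, 1, 40, 47, -47] -> [-34, 1, -47] -> [-47, -34, 1] -> [-39, -26, 9] -> [39, 26, -9] -> 2
  [39, -28, -32, -31, 25, 46, -37] -> [-39, 28, 32, 31, -25, -46, 37] -> [-39, -25, -46] -> [-46, -39, -25] -> [-38, -31, -17] -> [38, 31, 17] -> 2
  [-43, 49, -47, -21] -> [43, -49, 47, 21] -> [-49] -> [-49] -> [-41] -> [41] -> 1
  [10, -43, 14, -43, -49, 50, -50, -26] -> [-10, 43, -14, 43, 49, -50, 50, 26] -> [-10, -14, -50] -> [-50, -14, -10] -> [-42, -6, -2] -> [42, 6, 2] -> 0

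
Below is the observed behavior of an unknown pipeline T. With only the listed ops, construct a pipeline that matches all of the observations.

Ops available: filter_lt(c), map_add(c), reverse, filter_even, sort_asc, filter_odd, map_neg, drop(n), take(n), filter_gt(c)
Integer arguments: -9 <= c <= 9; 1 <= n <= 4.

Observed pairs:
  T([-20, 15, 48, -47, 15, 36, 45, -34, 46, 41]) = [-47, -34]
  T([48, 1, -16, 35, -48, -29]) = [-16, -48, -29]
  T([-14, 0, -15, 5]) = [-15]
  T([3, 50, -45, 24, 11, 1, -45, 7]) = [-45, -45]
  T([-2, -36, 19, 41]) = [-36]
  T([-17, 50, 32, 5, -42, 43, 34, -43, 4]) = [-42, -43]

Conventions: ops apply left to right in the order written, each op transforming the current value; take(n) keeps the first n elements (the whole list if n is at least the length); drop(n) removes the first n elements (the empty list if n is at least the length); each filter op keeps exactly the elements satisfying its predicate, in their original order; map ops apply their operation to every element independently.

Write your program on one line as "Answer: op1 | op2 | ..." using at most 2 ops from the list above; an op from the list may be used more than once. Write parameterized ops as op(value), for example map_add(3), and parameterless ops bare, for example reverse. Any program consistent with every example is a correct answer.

drop(1) | filter_lt(-7)

Check, running the answer program on each example:
  [-20, 15, 48, -47, 15, 36, 45, -34, 46, 41] -> [15, 48, -47, 15, 36, 45, -34, 46, 41] -> [-47, -34]
  [48, 1, -16, 35, -48, -29] -> [1, -16, 35, -48, -29] -> [-16, -48, -29]
  [-14, 0, -15, 5] -> [0, -15, 5] -> [-15]
  [3, 50, -45, 24, 11, 1, -45, 7] -> [50, -45, 24, 11, 1, -45, 7] -> [-45, -45]
  [-2, -36, 19, 41] -> [-36, 19, 41] -> [-36]
  [-17, 50, 32, 5, -42, 43, 34, -43, 4] -> [50, 32, 5, -42, 43, 34, -43, 4] -> [-42, -43]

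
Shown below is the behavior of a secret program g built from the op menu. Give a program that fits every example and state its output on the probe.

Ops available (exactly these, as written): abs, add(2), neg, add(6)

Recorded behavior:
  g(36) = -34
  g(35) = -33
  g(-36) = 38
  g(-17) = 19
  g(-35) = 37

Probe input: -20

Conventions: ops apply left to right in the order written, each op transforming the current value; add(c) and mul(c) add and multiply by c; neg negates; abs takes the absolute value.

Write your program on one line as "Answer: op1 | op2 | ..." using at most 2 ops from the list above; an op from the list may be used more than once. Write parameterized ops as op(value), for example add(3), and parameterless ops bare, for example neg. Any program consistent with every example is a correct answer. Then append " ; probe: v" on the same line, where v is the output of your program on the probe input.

neg | add(2) ; probe: 22

Check, running the answer program on each example:
  36 -> -36 -> -34
  35 -> -35 -> -33
  -36 -> 36 -> 38
  -17 -> 17 -> 19
  -35 -> 35 -> 37
  probe: -20 -> 20 -> 22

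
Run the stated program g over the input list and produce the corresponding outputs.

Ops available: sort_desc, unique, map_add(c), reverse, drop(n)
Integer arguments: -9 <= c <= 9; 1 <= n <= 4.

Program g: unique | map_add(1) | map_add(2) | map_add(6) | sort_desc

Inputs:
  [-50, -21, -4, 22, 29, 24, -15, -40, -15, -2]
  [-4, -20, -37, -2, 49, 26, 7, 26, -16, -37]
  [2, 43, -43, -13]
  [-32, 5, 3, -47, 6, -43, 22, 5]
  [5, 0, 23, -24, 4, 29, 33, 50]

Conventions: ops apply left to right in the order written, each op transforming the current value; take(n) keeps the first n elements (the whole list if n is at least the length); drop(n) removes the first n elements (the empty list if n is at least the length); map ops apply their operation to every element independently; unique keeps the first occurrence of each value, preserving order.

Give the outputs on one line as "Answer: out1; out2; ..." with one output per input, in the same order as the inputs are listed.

Execution, op by op:
  [-50, -21, -4, 22, 29, 24, -15, -40, -15, -2] -> [-50, -21, -4, 22, 29, 24, -15, -40, -2] -> [-49, -20, -3, 23, 30, 25, -14, -39, -1] -> [-47, -18, -1, 25, 32, 27, -12, -37, 1] -> [-41, -12, 5, 31, 38, 33, -6, -31, 7] -> [38, 33, 31, 7, 5, -6, -12, -31, -41]
  [-4, -20, -37, -2, 49, 26, 7, 26, -16, -37] -> [-4, -20, -37, -2, 49, 26, 7, -16] -> [-3, -19, -36, -1, 50, 27, 8, -15] -> [-1, -17, -34, 1, 52, 29, 10, -13] -> [5, -11, -28, 7, 58, 35, 16, -7] -> [58, 35, 16, 7, 5, -7, -11, -28]
  [2, 43, -43, -13] -> [2, 43, -43, -13] -> [3, 44, -42, -12] -> [5, 46, -40, -10] -> [11, 52, -34, -4] -> [52, 11, -4, -34]
  [-32, 5, 3, -47, 6, -43, 22, 5] -> [-32, 5, 3, -47, 6, -43, 22] -> [-31, 6, 4, -46, 7, -42, 23] -> [-29, 8, 6, -44, 9, -40, 25] -> [-23, 14, 12, -38, 15, -34, 31] -> [31, 15, 14, 12, -23, -34, -38]
  [5, 0, 23, -24, 4, 29, 33, 50] -> [5, 0, 23, -24, 4, 29, 33, 50] -> [6, 1, 24, -23, 5, 30, 34, 51] -> [8, 3, 26, -21, 7, 32, 36, 53] -> [14, 9, 32, -15, 13, 38, 42, 59] -> [59, 42, 38, 32, 14, 13, 9, -15]

[38, 33, 31, 7, 5, -6, -12, -31, -41]; [58, 35, 16, 7, 5, -7, -11, -28]; [52, 11, -4, -34]; [31, 15, 14, 12, -23, -34, -38]; [59, 42, 38, 32, 14, 13, 9, -15]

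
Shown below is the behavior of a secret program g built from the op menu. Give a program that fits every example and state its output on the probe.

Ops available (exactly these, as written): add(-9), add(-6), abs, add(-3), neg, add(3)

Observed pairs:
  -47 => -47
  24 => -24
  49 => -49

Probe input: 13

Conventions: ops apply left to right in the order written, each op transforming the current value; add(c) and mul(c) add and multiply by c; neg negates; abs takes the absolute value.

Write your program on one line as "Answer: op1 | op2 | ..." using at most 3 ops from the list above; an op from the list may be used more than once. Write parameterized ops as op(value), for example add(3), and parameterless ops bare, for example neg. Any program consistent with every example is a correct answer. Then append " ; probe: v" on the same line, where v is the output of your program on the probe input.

abs | neg ; probe: -13

Check, running the answer program on each example:
  -47 -> 47 -> -47
  24 -> 24 -> -24
  49 -> 49 -> -49
  probe: 13 -> 13 -> -13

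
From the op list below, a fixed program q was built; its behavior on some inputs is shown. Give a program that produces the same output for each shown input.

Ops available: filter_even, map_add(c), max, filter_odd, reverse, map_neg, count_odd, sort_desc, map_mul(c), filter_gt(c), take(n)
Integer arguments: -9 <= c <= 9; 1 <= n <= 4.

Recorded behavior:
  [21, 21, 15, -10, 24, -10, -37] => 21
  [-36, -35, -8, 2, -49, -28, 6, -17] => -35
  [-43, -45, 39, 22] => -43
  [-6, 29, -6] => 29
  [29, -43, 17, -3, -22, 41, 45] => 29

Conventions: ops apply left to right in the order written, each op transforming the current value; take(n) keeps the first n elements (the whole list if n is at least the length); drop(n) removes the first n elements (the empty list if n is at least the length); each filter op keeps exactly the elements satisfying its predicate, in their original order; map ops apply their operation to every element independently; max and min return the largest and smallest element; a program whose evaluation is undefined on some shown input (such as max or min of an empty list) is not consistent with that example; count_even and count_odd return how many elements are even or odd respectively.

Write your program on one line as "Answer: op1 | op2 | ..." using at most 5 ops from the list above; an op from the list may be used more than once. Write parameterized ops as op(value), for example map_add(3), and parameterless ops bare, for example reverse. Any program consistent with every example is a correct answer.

take(2) | sort_desc | reverse | max

Check, running the answer program on each example:
  [21, 21, 15, -10, 24, -10, -37] -> [21, 21] -> [21, 21] -> [21, 21] -> 21
  [-36, -35, -8, 2, -49, -28, 6, -17] -> [-36, -35] -> [-35, -36] -> [-36, -35] -> -35
  [-43, -45, 39, 22] -> [-43, -45] -> [-43, -45] -> [-45, -43] -> -43
  [-6, 29, -6] -> [-6, 29] -> [29, -6] -> [-6, 29] -> 29
  [29, -43, 17, -3, -22, 41, 45] -> [29, -43] -> [29, -43] -> [-43, 29] -> 29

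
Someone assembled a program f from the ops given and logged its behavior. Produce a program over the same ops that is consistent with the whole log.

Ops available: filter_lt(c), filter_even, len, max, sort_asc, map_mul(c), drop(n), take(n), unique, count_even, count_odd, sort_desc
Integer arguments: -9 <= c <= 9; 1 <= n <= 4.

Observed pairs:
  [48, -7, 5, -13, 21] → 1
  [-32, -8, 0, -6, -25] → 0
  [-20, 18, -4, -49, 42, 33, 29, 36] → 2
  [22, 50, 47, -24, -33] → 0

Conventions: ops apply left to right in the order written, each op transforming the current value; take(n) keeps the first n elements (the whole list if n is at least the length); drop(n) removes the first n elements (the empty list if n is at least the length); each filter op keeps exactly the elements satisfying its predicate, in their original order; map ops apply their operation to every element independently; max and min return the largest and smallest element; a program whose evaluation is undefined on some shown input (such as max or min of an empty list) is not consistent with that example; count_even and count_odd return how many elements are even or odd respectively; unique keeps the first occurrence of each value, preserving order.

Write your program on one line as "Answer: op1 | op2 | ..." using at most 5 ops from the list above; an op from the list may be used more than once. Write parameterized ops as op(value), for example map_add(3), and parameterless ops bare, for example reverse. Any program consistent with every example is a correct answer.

drop(4) | map_mul(-9) | filter_lt(7) | sort_asc | count_odd

Check, running the answer program on each example:
  [48, -7, 5, -13, 21] -> [21] -> [-189] -> [-189] -> [-189] -> 1
  [-32, -8, 0, -6, -25] -> [-25] -> [225] -> [] -> [] -> 0
  [-20, 18, -4, -49, 42, 33, 29, 36] -> [42, 33, 29, 36] -> [-378, -297, -261, -324] -> [-378, -297, -261, -324] -> [-378, -324, -297, -261] -> 2
  [22, 50, 47, -24, -33] -> [-33] -> [297] -> [] -> [] -> 0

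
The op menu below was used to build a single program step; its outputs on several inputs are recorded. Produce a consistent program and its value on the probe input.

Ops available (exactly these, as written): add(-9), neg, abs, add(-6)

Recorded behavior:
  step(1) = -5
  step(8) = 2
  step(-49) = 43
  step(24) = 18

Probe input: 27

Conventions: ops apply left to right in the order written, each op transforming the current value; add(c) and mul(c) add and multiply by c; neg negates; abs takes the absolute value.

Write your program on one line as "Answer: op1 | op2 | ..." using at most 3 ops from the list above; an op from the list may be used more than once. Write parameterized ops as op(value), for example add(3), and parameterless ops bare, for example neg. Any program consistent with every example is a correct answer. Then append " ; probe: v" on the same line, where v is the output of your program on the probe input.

abs | add(-6) ; probe: 21

Check, running the answer program on each example:
  1 -> 1 -> -5
  8 -> 8 -> 2
  -49 -> 49 -> 43
  24 -> 24 -> 18
  probe: 27 -> 27 -> 21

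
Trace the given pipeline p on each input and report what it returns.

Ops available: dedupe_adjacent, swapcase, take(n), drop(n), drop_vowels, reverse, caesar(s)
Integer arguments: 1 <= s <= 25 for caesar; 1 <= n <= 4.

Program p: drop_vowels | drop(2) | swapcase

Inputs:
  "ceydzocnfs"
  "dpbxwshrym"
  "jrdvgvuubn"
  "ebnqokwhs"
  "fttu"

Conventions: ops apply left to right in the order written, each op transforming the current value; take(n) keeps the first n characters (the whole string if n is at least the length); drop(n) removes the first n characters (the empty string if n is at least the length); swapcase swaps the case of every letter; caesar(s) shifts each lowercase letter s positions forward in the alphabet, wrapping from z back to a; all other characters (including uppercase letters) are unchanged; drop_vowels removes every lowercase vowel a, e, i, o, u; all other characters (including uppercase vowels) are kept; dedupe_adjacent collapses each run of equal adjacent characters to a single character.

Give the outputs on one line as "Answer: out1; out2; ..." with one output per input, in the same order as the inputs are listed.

"DZCNFS"; "BXWSHRYM"; "DVGVBN"; "QKWHS"; "T"

Execution, op by op:
  "ceydzocnfs" -> "cydzcnfs" -> "dzcnfs" -> "DZCNFS"
  "dpbxwshrym" -> "dpbxwshrym" -> "bxwshrym" -> "BXWSHRYM"
  "jrdvgvuubn" -> "jrdvgvbn" -> "dvgvbn" -> "DVGVBN"
  "ebnqokwhs" -> "bnqkwhs" -> "qkwhs" -> "QKWHS"
  "fttu" -> "ftt" -> "t" -> "T"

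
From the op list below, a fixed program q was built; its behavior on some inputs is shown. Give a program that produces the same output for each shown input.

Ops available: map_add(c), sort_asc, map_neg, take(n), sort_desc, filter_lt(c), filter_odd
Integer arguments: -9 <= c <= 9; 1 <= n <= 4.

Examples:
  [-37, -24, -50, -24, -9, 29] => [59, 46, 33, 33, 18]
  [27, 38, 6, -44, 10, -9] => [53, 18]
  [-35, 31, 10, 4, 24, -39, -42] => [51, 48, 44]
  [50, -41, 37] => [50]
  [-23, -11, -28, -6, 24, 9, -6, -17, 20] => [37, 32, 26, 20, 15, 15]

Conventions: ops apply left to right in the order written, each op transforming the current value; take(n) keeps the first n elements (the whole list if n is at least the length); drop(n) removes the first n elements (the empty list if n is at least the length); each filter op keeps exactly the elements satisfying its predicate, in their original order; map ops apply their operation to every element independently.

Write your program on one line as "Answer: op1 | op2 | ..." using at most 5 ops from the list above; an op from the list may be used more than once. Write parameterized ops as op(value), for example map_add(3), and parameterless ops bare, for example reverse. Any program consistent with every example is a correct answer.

map_add(-9) | filter_lt(-9) | sort_asc | map_neg

Check, running the answer program on each example:
  [-37, -24, -50, -24, -9, 29] -> [-46, -33, -59, -33, -18, 20] -> [-46, -33, -59, -33, -18] -> [-59, -46, -33, -33, -18] -> [59, 46, 33, 33, 18]
  [27, 38, 6, -44, 10, -9] -> [18, 29, -3, -53, 1, -18] -> [-53, -18] -> [-53, -18] -> [53, 18]
  [-35, 31, 10, 4, 24, -39, -42] -> [-44, 22, 1, -5, 15, -48, -51] -> [-44, -48, -51] -> [-51, -48, -44] -> [51, 48, 44]
  [50, -41, 37] -> [41, -50, 28] -> [-50] -> [-50] -> [50]
  [-23, -11, -28, -6, 24, 9, -6, -17, 20] -> [-32, -20, -37, -15, 15, 0, -15, -26, 11] -> [-32, -20, -37, -15, -15, -26] -> [-37, -32, -26, -20, -15, -15] -> [37, 32, 26, 20, 15, 15]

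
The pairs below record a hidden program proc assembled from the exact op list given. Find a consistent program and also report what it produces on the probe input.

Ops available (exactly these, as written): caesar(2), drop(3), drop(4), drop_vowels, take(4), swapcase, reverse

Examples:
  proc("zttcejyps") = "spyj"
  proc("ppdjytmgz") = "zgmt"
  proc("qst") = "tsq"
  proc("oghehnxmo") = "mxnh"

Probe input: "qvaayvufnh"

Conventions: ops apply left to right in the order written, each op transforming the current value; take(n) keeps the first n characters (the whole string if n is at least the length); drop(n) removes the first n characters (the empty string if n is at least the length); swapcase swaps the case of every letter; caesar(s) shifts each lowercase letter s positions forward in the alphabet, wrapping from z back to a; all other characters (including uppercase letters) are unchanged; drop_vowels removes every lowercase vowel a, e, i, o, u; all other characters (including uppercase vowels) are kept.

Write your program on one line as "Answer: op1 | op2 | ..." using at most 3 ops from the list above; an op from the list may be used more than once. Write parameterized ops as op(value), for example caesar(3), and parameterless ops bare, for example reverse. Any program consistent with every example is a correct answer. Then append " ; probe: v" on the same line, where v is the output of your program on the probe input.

drop_vowels | reverse | take(4) ; probe: "hnfv"

Check, running the answer program on each example:
  "zttcejyps" -> "zttcjyps" -> "spyjcttz" -> "spyj"
  "ppdjytmgz" -> "ppdjytmgz" -> "zgmtyjdpp" -> "zgmt"
  "qst" -> "qst" -> "tsq" -> "tsq"
  "oghehnxmo" -> "ghhnxm" -> "mxnhhg" -> "mxnh"
  probe: "qvaayvufnh" -> "qvyvfnh" -> "hnfvyvq" -> "hnfv"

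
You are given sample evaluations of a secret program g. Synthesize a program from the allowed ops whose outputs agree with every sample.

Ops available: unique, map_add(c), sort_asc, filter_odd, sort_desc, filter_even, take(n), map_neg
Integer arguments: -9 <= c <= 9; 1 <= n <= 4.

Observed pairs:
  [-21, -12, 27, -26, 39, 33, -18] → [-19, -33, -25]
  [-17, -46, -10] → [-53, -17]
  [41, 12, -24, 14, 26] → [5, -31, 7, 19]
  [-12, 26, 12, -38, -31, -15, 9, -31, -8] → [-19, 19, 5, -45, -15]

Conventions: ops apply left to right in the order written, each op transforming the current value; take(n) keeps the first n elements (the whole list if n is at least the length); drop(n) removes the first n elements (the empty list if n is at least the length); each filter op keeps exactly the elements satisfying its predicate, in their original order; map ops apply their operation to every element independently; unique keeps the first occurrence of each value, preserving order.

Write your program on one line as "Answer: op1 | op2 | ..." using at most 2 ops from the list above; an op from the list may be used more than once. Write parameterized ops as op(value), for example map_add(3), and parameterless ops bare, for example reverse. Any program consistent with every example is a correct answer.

filter_even | map_add(-7)

Check, running the answer program on each example:
  [-21, -12, 27, -26, 39, 33, -18] -> [-12, -26, -18] -> [-19, -33, -25]
  [-17, -46, -10] -> [-46, -10] -> [-53, -17]
  [41, 12, -24, 14, 26] -> [12, -24, 14, 26] -> [5, -31, 7, 19]
  [-12, 26, 12, -38, -31, -15, 9, -31, -8] -> [-12, 26, 12, -38, -8] -> [-19, 19, 5, -45, -15]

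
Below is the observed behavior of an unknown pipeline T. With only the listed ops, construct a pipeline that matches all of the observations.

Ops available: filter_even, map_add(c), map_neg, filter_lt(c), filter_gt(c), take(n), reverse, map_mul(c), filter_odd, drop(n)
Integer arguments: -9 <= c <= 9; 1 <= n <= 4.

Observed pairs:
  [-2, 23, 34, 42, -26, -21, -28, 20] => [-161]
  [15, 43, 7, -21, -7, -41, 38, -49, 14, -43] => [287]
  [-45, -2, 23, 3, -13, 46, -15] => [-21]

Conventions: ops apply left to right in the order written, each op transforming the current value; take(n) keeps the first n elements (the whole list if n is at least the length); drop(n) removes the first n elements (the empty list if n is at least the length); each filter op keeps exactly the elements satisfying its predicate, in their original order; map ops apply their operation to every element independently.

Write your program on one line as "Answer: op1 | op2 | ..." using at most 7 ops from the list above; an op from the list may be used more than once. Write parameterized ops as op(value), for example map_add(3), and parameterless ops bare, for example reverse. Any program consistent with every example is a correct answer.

reverse | map_mul(-7) | filter_odd | take(3) | reverse | take(1)

Check, running the answer program on each example:
  [-2, 23, 34, 42, -26, -21, -28, 20] -> [20, -28, -21, -26, 42, 34, 23, -2] -> [-140, 196, 147, 182, -294, -238, -161, 14] -> [147, -161] -> [147, -161] -> [-161, 147] -> [-161]
  [15, 43, 7, -21, -7, -41, 38, -49, 14, -43] -> [-43, 14, -49, 38, -41, -7, -21, 7, 43, 15] -> [301, -98, 343, -266, 287, 49, 147, -49, -301, -105] -> [301, 343, 287, 49, 147, -49, -301, -105] -> [301, 343, 287] -> [287, 343, 301] -> [287]
  [-45, -2, 23, 3, -13, 46, -15] -> [-15, 46, -13, 3, 23, -2, -45] -> [105, -322, 91, -21, -161, 14, 315] -> [105, 91, -21, -161, 315] -> [105, 91, -21] -> [-21, 91, 105] -> [-21]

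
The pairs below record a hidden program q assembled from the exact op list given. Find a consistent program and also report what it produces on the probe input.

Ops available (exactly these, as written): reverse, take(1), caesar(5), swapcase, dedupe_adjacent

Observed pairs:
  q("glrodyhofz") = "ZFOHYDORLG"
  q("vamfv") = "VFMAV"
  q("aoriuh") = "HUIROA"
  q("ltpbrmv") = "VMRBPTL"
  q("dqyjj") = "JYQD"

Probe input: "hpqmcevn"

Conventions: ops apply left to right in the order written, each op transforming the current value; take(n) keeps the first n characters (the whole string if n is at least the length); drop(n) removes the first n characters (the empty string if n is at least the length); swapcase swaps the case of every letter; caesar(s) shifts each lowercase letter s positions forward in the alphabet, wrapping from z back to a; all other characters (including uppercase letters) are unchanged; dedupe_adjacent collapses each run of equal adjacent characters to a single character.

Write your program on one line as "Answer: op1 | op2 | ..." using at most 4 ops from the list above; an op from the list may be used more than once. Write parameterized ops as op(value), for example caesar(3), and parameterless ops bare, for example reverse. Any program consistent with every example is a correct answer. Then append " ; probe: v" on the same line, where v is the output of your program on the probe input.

swapcase | reverse | dedupe_adjacent ; probe: "NVECMQPH"

Check, running the answer program on each example:
  "glrodyhofz" -> "GLRODYHOFZ" -> "ZFOHYDORLG" -> "ZFOHYDORLG"
  "vamfv" -> "VAMFV" -> "VFMAV" -> "VFMAV"
  "aoriuh" -> "AORIUH" -> "HUIROA" -> "HUIROA"
  "ltpbrmv" -> "LTPBRMV" -> "VMRBPTL" -> "VMRBPTL"
  "dqyjj" -> "DQYJJ" -> "JJYQD" -> "JYQD"
  probe: "hpqmcevn" -> "HPQMCEVN" -> "NVECMQPH" -> "NVECMQPH"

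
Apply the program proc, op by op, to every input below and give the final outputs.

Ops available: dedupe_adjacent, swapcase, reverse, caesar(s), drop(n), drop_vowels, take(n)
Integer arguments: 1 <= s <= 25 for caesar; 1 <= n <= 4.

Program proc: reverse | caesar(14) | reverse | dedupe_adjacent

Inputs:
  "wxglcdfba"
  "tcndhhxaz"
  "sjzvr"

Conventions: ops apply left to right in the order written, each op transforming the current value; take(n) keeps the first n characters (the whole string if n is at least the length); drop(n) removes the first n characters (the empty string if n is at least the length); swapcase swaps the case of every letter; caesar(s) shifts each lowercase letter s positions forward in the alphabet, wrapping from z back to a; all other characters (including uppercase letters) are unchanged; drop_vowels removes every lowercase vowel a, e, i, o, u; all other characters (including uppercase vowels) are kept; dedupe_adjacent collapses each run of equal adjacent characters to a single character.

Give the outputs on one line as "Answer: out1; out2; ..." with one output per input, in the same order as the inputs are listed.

"kluzqrtpo"; "hqbrvlon"; "gxnjf"

Execution, op by op:
  "wxglcdfba" -> "abfdclgxw" -> "optrqzulk" -> "kluzqrtpo" -> "kluzqrtpo"
  "tcndhhxaz" -> "zaxhhdnct" -> "nolvvrbqh" -> "hqbrvvlon" -> "hqbrvlon"
  "sjzvr" -> "rvzjs" -> "fjnxg" -> "gxnjf" -> "gxnjf"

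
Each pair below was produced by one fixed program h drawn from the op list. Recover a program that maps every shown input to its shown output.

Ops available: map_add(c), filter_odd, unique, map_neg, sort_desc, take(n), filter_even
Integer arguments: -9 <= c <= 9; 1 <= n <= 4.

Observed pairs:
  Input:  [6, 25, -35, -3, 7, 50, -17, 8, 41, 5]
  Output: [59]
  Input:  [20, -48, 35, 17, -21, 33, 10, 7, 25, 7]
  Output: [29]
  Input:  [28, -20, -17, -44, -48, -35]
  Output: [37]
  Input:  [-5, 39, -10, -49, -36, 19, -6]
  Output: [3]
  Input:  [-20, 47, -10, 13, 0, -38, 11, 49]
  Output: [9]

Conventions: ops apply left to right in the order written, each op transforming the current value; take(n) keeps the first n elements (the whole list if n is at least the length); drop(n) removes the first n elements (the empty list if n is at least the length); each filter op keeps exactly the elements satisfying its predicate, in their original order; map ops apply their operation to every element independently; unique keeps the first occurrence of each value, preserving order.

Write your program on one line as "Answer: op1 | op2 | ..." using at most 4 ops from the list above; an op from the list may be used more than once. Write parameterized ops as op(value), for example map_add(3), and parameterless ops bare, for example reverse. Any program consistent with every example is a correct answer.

filter_even | map_add(9) | sort_desc | take(1)

Check, running the answer program on each example:
  [6, 25, -35, -3, 7, 50, -17, 8, 41, 5] -> [6, 50, 8] -> [15, 59, 17] -> [59, 17, 15] -> [59]
  [20, -48, 35, 17, -21, 33, 10, 7, 25, 7] -> [20, -48, 10] -> [29, -39, 19] -> [29, 19, -39] -> [29]
  [28, -20, -17, -44, -48, -35] -> [28, -20, -44, -48] -> [37, -11, -35, -39] -> [37, -11, -35, -39] -> [37]
  [-5, 39, -10, -49, -36, 19, -6] -> [-10, -36, -6] -> [-1, -27, 3] -> [3, -1, -27] -> [3]
  [-20, 47, -10, 13, 0, -38, 11, 49] -> [-20, -10, 0, -38] -> [-11, -1, 9, -29] -> [9, -1, -11, -29] -> [9]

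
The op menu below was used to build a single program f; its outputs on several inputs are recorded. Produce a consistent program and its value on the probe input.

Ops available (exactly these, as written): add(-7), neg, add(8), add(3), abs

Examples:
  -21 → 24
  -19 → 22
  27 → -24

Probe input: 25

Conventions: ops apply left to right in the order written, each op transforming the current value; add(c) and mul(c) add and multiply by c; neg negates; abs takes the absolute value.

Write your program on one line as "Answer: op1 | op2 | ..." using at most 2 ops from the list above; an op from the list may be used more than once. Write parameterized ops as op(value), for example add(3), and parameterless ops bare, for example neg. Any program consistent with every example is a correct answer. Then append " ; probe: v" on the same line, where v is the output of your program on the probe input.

neg | add(3) ; probe: -22

Check, running the answer program on each example:
  -21 -> 21 -> 24
  -19 -> 19 -> 22
  27 -> -27 -> -24
  probe: 25 -> -25 -> -22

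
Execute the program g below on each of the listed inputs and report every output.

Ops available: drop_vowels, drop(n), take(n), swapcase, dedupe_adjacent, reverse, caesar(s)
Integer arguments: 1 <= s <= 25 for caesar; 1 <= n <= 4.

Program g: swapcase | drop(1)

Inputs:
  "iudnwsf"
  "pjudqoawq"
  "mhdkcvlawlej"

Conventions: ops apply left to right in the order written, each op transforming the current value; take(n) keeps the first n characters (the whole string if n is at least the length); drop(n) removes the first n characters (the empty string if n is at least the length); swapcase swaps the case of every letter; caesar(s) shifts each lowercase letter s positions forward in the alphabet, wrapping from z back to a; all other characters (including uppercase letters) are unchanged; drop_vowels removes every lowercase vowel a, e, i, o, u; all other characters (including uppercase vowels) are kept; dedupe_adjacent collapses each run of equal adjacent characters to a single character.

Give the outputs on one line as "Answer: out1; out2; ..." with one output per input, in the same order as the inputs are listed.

"UDNWSF"; "JUDQOAWQ"; "HDKCVLAWLEJ"

Execution, op by op:
  "iudnwsf" -> "IUDNWSF" -> "UDNWSF"
  "pjudqoawq" -> "PJUDQOAWQ" -> "JUDQOAWQ"
  "mhdkcvlawlej" -> "MHDKCVLAWLEJ" -> "HDKCVLAWLEJ"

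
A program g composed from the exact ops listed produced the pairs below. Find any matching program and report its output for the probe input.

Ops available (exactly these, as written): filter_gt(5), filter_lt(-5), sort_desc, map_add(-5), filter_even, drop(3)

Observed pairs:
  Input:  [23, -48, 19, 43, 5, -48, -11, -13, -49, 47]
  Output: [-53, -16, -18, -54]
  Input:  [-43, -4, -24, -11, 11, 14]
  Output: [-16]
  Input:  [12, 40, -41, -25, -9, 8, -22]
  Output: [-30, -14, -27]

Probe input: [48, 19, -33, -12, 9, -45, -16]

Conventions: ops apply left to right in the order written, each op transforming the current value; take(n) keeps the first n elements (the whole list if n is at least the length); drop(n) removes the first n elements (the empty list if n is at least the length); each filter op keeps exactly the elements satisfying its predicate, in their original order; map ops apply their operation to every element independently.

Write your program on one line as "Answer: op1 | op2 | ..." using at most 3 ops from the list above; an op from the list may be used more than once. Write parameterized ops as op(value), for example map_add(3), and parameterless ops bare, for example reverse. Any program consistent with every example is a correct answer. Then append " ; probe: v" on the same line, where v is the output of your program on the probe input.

drop(3) | map_add(-5) | filter_lt(-5) ; probe: [-17, -50, -21]

Check, running the answer program on each example:
  [23, -48, 19, 43, 5, -48, -11, -13, -49, 47] -> [43, 5, -48, -11, -13, -49, 47] -> [38, 0, -53, -16, -18, -54, 42] -> [-53, -16, -18, -54]
  [-43, -4, -24, -11, 11, 14] -> [-11, 11, 14] -> [-16, 6, 9] -> [-16]
  [12, 40, -41, -25, -9, 8, -22] -> [-25, -9, 8, -22] -> [-30, -14, 3, -27] -> [-30, -14, -27]
  probe: [48, 19, -33, -12, 9, -45, -16] -> [-12, 9, -45, -16] -> [-17, 4, -50, -21] -> [-17, -50, -21]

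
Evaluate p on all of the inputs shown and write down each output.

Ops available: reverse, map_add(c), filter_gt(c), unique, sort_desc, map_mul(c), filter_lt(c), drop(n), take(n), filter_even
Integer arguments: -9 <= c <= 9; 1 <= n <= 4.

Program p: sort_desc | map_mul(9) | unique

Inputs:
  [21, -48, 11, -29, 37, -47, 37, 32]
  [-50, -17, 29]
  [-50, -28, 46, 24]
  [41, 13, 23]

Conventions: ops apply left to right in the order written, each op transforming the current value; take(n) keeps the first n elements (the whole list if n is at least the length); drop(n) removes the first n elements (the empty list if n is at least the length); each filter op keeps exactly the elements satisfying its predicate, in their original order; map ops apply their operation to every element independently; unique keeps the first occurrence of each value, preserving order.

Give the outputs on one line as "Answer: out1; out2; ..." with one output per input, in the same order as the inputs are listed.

[333, 288, 189, 99, -261, -423, -432]; [261, -153, -450]; [414, 216, -252, -450]; [369, 207, 117]

Execution, op by op:
  [21, -48, 11, -29, 37, -47, 37, 32] -> [37, 37, 32, 21, 11, -29, -47, -48] -> [333, 333, 288, 189, 99, -261, -423, -432] -> [333, 288, 189, 99, -261, -423, -432]
  [-50, -17, 29] -> [29, -17, -50] -> [261, -153, -450] -> [261, -153, -450]
  [-50, -28, 46, 24] -> [46, 24, -28, -50] -> [414, 216, -252, -450] -> [414, 216, -252, -450]
  [41, 13, 23] -> [41, 23, 13] -> [369, 207, 117] -> [369, 207, 117]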